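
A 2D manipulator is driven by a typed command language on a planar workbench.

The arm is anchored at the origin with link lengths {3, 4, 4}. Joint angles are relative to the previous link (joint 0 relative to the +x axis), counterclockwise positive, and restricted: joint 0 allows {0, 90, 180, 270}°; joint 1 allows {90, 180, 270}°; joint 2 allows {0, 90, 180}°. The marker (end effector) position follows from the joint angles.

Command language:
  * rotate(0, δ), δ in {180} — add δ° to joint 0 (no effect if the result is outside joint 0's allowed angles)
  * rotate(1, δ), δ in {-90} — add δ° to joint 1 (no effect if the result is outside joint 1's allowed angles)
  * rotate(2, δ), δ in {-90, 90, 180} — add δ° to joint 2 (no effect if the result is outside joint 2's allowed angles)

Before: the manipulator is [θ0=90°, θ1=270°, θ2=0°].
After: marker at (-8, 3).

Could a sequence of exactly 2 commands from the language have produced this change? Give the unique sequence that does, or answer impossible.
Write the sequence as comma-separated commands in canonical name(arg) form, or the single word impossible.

start: [θ0=90°, θ1=270°, θ2=0°]
t=1 rotate(1, -90) ⇒ [θ0=90°, θ1=180°, θ2=0°]
t=2 rotate(1, -90) ⇒ [θ0=90°, θ1=90°, θ2=0°]
uniquely the one of 25 2-step routes that fits.

rotate(1, -90), rotate(1, -90)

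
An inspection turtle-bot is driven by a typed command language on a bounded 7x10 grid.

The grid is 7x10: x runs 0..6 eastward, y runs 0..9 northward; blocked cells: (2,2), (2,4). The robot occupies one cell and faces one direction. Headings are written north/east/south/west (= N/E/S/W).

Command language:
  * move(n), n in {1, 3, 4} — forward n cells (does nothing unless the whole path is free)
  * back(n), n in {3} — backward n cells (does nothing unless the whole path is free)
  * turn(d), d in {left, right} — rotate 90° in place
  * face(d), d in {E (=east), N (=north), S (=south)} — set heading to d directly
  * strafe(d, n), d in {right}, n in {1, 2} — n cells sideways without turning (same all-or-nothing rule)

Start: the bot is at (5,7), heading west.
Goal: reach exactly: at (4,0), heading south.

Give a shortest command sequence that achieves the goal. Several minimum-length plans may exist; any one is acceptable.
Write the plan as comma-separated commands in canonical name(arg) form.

turn(left), move(3), move(4), strafe(right, 1)

t0: at (5,7), heading west
1. turn(left) → at (5,7), heading south
2. move(3) → at (5,4), heading south
3. move(4) → at (5,0), heading south
4. strafe(right, 1) → at (4,0), heading south
nothing shorter than 4 reaches the goal.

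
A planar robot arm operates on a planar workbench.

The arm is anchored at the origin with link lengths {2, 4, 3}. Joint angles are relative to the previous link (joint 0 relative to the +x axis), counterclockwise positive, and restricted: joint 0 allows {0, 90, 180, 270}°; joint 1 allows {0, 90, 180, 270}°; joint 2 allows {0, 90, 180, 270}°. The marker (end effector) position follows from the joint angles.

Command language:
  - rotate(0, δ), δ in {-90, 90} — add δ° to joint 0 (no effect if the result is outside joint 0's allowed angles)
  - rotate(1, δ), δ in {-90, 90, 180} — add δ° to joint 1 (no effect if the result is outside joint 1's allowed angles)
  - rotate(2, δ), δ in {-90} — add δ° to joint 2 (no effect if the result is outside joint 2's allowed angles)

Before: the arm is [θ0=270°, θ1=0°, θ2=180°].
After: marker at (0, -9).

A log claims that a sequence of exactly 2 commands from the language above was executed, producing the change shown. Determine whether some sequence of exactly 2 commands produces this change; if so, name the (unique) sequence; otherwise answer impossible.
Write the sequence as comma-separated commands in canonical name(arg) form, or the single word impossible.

begin: [θ0=270°, θ1=0°, θ2=180°]
[1] after rotate(2, -90): [θ0=270°, θ1=0°, θ2=90°]
[2] after rotate(2, -90): [θ0=270°, θ1=0°, θ2=0°]
uniquely the one of 36 2-step routes that fits.

rotate(2, -90), rotate(2, -90)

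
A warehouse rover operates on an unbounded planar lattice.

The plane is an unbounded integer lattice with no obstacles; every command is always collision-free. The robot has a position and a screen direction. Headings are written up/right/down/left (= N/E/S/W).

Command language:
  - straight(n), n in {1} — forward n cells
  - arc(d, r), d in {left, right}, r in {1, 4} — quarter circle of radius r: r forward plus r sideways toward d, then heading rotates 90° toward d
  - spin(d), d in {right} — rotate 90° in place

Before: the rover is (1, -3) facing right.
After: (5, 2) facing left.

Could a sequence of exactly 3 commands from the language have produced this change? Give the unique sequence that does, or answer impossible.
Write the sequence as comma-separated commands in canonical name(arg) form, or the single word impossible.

key: position moved to (5,2) AND the heading swung to W — translation plus rotation needed
from: (1, -3) facing right
[1] after straight(1): (2, -3) facing right
[2] after arc(left, 4): (6, 1) facing up
[3] after arc(left, 1): (5, 2) facing left
no other 3-command option fits: unique.

straight(1), arc(left, 4), arc(left, 1)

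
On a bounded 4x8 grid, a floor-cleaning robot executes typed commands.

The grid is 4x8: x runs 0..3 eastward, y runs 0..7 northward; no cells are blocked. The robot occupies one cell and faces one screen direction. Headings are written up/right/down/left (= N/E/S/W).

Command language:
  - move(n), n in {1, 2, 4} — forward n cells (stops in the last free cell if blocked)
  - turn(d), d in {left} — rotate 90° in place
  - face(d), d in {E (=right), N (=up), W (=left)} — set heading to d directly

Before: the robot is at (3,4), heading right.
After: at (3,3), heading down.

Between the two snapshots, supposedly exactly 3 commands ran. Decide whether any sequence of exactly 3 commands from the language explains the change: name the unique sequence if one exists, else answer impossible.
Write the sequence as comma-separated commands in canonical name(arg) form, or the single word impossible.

face(W), turn(left), move(1)

key: order matters: swapping face(W) and move(1) lands elsewhere
t0: at (3,4), heading right
1. face(W) → at (3,4), heading left
2. turn(left) → at (3,4), heading down
3. move(1) → at (3,3), heading down
no other 3-command option fits: unique.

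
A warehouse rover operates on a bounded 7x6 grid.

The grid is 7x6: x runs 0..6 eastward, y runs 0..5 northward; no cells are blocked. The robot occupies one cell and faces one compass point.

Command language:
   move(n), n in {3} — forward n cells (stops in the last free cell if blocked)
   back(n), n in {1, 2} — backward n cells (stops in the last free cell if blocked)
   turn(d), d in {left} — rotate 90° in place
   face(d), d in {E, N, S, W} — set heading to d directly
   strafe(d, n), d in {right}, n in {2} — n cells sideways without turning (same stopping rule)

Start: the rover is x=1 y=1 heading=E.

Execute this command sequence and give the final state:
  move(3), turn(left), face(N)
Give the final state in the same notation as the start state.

x=4 y=1 heading=N

t0: x=1 y=1 heading=E
t=1 move(3) ⇒ x=4 y=1 heading=E
t=2 turn(left) ⇒ x=4 y=1 heading=N
t=3 face(N) ⇒ x=4 y=1 heading=N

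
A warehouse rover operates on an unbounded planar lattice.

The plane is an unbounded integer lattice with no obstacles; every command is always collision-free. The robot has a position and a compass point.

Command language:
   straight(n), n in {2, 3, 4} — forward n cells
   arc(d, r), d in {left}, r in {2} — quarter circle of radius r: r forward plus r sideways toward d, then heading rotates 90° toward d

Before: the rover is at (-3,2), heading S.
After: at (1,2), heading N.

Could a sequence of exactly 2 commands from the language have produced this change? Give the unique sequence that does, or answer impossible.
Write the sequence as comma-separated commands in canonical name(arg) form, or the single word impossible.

arc(left, 2), arc(left, 2)

key: position moved to (1,2) AND the heading swung to N — translation plus rotation needed
initial: at (-3,2), heading S
1. arc(left, 2) → at (-1,0), heading E
2. arc(left, 2) → at (1,2), heading N
uniquely the one of 16 2-step routes that fits.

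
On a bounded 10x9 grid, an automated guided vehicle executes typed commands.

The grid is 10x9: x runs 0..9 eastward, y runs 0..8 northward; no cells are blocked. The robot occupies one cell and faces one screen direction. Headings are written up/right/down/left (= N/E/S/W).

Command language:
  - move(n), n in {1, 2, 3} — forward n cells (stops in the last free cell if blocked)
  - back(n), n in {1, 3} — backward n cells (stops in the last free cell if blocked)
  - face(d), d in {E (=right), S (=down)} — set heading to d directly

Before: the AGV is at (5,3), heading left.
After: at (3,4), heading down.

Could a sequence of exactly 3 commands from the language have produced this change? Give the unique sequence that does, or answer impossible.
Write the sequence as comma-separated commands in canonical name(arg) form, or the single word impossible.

key: position moved to (3,4) AND the heading swung to S — translation plus rotation needed
begin: at (5,3), heading left
step 1 (move(2)): at (3,3), heading left
step 2 (face(S)): at (3,3), heading down
step 3 (back(1)): at (3,4), heading down
uniquely the one of 343 3-step routes that fits.

move(2), face(S), back(1)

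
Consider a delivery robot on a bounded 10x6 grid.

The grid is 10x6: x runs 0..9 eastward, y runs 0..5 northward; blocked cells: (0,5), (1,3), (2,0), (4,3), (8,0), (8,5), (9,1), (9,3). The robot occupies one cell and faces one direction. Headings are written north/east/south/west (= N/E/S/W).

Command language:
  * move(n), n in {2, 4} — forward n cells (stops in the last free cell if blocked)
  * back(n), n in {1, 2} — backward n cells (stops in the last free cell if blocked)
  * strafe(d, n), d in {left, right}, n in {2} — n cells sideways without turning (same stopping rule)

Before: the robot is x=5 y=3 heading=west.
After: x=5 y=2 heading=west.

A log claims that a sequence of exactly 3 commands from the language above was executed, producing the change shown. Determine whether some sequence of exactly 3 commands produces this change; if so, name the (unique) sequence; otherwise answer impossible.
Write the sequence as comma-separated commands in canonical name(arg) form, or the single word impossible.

key: still facing W at the end — nothing in the sequence rotates
t0: x=5 y=3 heading=west
[1] after strafe(left, 2): x=5 y=1 heading=west
[2] after strafe(left, 2): x=5 y=0 heading=west
[3] after strafe(right, 2): x=5 y=2 heading=west
all 216 alternatives checked — unique.

strafe(left, 2), strafe(left, 2), strafe(right, 2)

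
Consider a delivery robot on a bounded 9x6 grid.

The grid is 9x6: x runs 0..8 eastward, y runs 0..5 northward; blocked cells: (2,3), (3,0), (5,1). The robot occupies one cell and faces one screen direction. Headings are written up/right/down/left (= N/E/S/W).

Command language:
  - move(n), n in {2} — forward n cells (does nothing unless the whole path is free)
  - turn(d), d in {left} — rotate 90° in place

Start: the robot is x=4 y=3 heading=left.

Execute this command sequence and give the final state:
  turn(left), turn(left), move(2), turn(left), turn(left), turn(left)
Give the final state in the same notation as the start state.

x=6 y=3 heading=down

start: x=4 y=3 heading=left
t=1 turn(left) ⇒ x=4 y=3 heading=down
t=2 turn(left) ⇒ x=4 y=3 heading=right
t=3 move(2) ⇒ x=6 y=3 heading=right
t=4 turn(left) ⇒ x=6 y=3 heading=up
t=5 turn(left) ⇒ x=6 y=3 heading=left
t=6 turn(left) ⇒ x=6 y=3 heading=down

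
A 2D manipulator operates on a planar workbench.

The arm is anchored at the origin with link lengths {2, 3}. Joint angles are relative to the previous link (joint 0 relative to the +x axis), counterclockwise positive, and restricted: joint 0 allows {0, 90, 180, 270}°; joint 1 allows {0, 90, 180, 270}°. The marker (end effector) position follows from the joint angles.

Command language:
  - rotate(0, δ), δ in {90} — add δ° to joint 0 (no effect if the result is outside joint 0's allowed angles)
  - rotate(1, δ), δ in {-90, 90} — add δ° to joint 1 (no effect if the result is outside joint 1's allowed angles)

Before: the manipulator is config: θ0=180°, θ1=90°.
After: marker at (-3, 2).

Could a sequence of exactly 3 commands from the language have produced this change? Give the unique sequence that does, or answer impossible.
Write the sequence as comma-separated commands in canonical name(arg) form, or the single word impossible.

initial: config: θ0=180°, θ1=90°
t=1 rotate(0, 90) ⇒ config: θ0=270°, θ1=90°
t=2 rotate(0, 90) ⇒ config: θ0=0°, θ1=90°
t=3 rotate(0, 90) ⇒ config: θ0=90°, θ1=90°
uniquely the one of 27 3-step routes that fits.

rotate(0, 90), rotate(0, 90), rotate(0, 90)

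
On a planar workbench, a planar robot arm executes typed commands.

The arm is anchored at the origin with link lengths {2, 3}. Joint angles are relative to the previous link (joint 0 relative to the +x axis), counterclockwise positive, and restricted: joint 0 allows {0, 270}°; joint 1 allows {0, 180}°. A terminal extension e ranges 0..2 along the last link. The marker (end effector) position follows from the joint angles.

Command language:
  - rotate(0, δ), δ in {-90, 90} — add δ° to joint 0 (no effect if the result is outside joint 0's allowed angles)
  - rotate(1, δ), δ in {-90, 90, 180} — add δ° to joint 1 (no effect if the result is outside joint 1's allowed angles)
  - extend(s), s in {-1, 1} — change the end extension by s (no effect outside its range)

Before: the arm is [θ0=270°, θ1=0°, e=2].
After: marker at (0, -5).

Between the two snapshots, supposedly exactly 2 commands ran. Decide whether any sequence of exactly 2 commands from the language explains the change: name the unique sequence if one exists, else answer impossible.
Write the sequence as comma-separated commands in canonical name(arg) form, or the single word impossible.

extend(-1), extend(-1)

t0: [θ0=270°, θ1=0°, e=2]
step 1 (extend(-1)): [θ0=270°, θ1=0°, e=1]
step 2 (extend(-1)): [θ0=270°, θ1=0°, e=0]
no other 2-command option fits: unique.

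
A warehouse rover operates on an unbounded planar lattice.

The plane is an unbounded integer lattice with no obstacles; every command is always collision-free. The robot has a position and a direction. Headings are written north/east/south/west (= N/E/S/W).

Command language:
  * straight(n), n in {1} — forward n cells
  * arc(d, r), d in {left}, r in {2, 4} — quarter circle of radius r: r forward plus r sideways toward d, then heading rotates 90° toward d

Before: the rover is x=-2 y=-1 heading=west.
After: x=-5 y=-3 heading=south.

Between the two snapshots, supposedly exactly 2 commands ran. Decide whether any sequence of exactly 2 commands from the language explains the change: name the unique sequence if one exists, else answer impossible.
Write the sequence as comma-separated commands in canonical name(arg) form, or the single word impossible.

key: order matters: swapping straight(1) and arc(left, 2) lands elsewhere
initial: x=-2 y=-1 heading=west
[1] after straight(1): x=-3 y=-1 heading=west
[2] after arc(left, 2): x=-5 y=-3 heading=south
uniquely the one of 9 2-step routes that fits.

straight(1), arc(left, 2)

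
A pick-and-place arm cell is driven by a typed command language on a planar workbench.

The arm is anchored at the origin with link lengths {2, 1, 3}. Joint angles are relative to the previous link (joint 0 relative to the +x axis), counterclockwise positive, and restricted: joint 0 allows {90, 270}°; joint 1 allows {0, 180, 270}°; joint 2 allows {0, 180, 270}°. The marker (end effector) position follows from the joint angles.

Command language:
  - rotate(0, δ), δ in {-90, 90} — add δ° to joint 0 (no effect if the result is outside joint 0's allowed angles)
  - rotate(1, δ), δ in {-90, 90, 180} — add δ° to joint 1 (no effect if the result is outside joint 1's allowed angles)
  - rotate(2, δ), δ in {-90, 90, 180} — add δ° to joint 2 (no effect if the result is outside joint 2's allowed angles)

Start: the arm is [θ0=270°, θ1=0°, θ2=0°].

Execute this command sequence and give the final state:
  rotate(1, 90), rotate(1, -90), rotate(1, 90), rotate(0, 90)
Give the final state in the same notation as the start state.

begin: [θ0=270°, θ1=0°, θ2=0°]
step 1 (rotate(1, 90)): [θ0=270°, θ1=0°, θ2=0°]
step 2 (rotate(1, -90)): [θ0=270°, θ1=270°, θ2=0°]
step 3 (rotate(1, 90)): [θ0=270°, θ1=0°, θ2=0°]
step 4 (rotate(0, 90)): [θ0=270°, θ1=0°, θ2=0°]

[θ0=270°, θ1=0°, θ2=0°]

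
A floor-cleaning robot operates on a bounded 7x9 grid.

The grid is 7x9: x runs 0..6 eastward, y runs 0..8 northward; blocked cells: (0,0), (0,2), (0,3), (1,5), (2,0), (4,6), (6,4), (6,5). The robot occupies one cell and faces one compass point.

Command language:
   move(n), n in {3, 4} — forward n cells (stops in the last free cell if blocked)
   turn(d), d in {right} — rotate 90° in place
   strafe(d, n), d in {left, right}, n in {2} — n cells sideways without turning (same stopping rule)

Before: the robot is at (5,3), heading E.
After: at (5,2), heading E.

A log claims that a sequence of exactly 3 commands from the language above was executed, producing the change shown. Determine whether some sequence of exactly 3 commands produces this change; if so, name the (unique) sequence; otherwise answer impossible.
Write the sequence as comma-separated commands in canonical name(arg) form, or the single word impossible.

strafe(right, 2), strafe(right, 2), strafe(left, 2)

key: order matters: swapping strafe(right, 2) and strafe(left, 2) lands elsewhere
begin: at (5,3), heading E
step 1 (strafe(right, 2)): at (5,1), heading E
step 2 (strafe(right, 2)): at (5,0), heading E
step 3 (strafe(left, 2)): at (5,2), heading E
no other 3-command option fits: unique.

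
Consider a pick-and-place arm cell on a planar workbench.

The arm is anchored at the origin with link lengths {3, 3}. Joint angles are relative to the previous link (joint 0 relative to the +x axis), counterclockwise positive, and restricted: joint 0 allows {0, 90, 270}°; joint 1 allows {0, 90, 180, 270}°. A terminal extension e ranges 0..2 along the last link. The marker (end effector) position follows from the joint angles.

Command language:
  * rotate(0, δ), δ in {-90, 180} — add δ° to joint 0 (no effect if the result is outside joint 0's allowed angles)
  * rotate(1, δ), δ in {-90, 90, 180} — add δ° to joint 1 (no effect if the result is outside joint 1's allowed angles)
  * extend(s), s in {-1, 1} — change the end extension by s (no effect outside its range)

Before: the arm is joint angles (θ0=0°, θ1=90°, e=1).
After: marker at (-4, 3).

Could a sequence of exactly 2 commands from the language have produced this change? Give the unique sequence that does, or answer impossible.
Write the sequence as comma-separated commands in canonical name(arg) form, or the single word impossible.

rotate(0, -90), rotate(0, 180)

key: order matters: swapping rotate(0, -90) and rotate(0, 180) lands elsewhere
from: joint angles (θ0=0°, θ1=90°, e=1)
t=1 rotate(0, -90) ⇒ joint angles (θ0=270°, θ1=90°, e=1)
t=2 rotate(0, 180) ⇒ joint angles (θ0=90°, θ1=90°, e=1)
no rival 2-sequence matches.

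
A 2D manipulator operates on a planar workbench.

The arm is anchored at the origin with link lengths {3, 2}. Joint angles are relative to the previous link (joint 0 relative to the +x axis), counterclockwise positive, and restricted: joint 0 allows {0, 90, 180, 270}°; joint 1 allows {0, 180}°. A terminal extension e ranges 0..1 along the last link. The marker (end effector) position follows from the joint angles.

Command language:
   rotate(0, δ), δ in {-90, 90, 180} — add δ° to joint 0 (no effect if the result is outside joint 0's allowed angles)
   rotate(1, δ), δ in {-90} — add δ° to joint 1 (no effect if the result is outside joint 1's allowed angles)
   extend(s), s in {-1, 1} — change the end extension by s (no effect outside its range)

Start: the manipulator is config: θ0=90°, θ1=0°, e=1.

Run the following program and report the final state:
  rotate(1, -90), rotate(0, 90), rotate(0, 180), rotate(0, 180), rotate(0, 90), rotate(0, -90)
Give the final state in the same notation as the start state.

config: θ0=180°, θ1=0°, e=1

t0: config: θ0=90°, θ1=0°, e=1
[1] after rotate(1, -90): config: θ0=90°, θ1=0°, e=1
[2] after rotate(0, 90): config: θ0=180°, θ1=0°, e=1
[3] after rotate(0, 180): config: θ0=0°, θ1=0°, e=1
[4] after rotate(0, 180): config: θ0=180°, θ1=0°, e=1
[5] after rotate(0, 90): config: θ0=270°, θ1=0°, e=1
[6] after rotate(0, -90): config: θ0=180°, θ1=0°, e=1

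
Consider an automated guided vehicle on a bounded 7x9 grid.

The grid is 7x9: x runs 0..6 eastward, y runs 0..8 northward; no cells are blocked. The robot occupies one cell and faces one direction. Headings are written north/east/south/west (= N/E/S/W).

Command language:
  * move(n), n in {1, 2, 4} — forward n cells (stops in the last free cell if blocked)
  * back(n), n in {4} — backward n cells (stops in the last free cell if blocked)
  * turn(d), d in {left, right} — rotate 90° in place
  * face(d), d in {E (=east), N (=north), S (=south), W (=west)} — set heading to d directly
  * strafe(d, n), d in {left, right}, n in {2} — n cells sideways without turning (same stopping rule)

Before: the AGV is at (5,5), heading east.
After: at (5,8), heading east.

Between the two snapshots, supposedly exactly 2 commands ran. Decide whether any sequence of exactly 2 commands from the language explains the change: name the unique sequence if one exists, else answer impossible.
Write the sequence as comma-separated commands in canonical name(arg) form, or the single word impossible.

strafe(left, 2), strafe(left, 2)

key: heading stays E — no command in the sequence turns
from: at (5,5), heading east
[1] after strafe(left, 2): at (5,7), heading east
[2] after strafe(left, 2): at (5,8), heading east
no rival 2-sequence matches.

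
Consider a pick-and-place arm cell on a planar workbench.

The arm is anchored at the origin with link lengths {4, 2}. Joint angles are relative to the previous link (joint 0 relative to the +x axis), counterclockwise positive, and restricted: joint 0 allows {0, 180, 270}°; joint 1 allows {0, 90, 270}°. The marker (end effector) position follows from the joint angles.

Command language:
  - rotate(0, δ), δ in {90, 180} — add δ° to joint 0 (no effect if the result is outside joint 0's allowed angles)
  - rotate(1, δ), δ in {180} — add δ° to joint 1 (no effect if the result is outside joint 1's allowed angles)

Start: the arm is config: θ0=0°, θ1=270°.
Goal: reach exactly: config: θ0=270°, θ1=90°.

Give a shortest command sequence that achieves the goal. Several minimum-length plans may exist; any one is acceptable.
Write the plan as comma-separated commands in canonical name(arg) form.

initial: config: θ0=0°, θ1=270°
t=1 rotate(1, 180) ⇒ config: θ0=0°, θ1=90°
t=2 rotate(0, 180) ⇒ config: θ0=180°, θ1=90°
t=3 rotate(0, 90) ⇒ config: θ0=270°, θ1=90°
minimal: 3 command(s), checked below 3.

rotate(1, 180), rotate(0, 180), rotate(0, 90)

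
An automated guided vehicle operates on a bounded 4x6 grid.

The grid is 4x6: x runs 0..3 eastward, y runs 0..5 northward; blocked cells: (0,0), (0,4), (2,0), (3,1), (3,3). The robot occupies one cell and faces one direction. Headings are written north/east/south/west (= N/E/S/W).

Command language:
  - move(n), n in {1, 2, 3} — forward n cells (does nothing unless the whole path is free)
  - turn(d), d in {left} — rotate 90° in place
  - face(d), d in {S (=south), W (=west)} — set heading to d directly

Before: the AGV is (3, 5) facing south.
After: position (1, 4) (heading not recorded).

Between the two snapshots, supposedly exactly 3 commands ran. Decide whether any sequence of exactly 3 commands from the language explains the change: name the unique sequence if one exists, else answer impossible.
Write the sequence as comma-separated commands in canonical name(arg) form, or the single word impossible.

key: running move(2) before move(1) would end elsewhere — order is forced
from: (3, 5) facing south
1. move(1) → (3, 4) facing south
2. face(W) → (3, 4) facing west
3. move(2) → (1, 4) facing west
uniquely the one of 216 3-step routes that fits.

move(1), face(W), move(2)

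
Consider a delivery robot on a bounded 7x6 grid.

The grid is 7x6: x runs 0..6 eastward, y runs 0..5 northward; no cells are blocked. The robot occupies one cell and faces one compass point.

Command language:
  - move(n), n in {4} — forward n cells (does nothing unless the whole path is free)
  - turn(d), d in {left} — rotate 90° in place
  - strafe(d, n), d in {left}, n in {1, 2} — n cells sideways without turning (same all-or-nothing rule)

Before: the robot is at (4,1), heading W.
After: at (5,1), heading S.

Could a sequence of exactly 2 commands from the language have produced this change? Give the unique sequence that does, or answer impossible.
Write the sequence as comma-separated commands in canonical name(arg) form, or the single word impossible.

turn(left), strafe(left, 1)

key: position moved to (5,1) AND the heading swung to S — translation plus rotation needed
t0: at (4,1), heading W
step 1 (turn(left)): at (4,1), heading S
step 2 (strafe(left, 1)): at (5,1), heading S
all 16 alternatives checked — unique.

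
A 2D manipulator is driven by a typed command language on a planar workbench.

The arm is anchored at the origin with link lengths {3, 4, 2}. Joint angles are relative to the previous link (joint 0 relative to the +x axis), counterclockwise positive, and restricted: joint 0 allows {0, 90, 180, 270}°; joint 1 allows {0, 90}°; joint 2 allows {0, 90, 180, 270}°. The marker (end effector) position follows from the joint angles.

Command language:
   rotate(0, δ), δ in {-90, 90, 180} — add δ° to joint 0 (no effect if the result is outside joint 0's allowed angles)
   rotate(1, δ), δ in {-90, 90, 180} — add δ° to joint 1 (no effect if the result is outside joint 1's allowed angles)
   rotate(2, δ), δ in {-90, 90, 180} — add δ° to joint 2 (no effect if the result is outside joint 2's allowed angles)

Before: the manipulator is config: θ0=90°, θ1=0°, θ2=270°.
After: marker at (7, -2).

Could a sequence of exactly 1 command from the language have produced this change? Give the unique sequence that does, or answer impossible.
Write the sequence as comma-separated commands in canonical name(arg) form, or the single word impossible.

rotate(0, -90)

t0: config: θ0=90°, θ1=0°, θ2=270°
1. rotate(0, -90) → config: θ0=0°, θ1=0°, θ2=270°
all 9 alternatives checked — unique.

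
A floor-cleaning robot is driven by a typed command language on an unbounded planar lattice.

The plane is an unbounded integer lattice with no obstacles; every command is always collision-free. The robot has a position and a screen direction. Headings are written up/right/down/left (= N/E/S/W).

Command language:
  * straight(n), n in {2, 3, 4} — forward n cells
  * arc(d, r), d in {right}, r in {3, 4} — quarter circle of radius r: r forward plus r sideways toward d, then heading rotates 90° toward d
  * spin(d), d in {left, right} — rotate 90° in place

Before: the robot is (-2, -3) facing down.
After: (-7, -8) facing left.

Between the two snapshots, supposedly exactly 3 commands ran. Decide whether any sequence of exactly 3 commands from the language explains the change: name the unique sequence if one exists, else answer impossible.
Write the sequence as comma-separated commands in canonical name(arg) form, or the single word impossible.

straight(2), arc(right, 3), straight(2)

key: position moved to (-7,-8) AND the heading swung to W — translation plus rotation needed
start: (-2, -3) facing down
1. straight(2) → (-2, -5) facing down
2. arc(right, 3) → (-5, -8) facing left
3. straight(2) → (-7, -8) facing left
no rival 3-sequence matches.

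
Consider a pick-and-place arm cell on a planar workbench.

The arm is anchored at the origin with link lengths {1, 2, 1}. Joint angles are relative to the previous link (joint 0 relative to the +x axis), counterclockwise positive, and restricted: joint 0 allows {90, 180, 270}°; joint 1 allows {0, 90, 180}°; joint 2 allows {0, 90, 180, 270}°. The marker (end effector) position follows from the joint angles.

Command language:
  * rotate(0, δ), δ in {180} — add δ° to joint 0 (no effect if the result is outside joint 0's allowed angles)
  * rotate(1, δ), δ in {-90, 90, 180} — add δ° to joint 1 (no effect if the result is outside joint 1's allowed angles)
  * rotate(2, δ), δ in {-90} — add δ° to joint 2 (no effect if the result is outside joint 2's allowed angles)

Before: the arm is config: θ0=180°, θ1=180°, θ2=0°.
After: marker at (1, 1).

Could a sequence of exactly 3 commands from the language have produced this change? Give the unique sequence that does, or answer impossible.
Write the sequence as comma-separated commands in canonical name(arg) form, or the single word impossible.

rotate(2, -90), rotate(2, -90), rotate(2, -90)

start: config: θ0=180°, θ1=180°, θ2=0°
[1] after rotate(2, -90): config: θ0=180°, θ1=180°, θ2=270°
[2] after rotate(2, -90): config: θ0=180°, θ1=180°, θ2=180°
[3] after rotate(2, -90): config: θ0=180°, θ1=180°, θ2=90°
uniquely the one of 125 3-step routes that fits.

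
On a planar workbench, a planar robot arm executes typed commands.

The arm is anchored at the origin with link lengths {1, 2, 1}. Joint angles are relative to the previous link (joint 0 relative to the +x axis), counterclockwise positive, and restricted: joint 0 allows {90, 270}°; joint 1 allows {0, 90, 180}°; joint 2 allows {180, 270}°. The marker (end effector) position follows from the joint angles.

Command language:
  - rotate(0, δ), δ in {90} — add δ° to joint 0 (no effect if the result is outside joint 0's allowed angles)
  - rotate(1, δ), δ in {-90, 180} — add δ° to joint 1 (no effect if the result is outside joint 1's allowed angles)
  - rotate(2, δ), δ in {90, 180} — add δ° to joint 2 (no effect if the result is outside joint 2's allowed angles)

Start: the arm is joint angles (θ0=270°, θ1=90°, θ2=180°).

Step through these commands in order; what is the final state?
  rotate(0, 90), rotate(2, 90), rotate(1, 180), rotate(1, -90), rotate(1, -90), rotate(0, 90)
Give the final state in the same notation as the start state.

joint angles (θ0=270°, θ1=0°, θ2=270°)

initial: joint angles (θ0=270°, θ1=90°, θ2=180°)
[1] after rotate(0, 90): joint angles (θ0=270°, θ1=90°, θ2=180°)
[2] after rotate(2, 90): joint angles (θ0=270°, θ1=90°, θ2=270°)
[3] after rotate(1, 180): joint angles (θ0=270°, θ1=90°, θ2=270°)
[4] after rotate(1, -90): joint angles (θ0=270°, θ1=0°, θ2=270°)
[5] after rotate(1, -90): joint angles (θ0=270°, θ1=0°, θ2=270°)
[6] after rotate(0, 90): joint angles (θ0=270°, θ1=0°, θ2=270°)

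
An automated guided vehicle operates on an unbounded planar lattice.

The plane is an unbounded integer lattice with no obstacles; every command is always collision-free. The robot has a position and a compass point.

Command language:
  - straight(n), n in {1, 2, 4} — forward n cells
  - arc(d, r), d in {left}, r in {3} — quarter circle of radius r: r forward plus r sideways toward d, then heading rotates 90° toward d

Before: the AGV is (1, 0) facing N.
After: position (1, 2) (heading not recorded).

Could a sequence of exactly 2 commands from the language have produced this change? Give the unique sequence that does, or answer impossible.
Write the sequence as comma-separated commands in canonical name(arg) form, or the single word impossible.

straight(1), straight(1)

initial: (1, 0) facing N
t=1 straight(1) ⇒ (1, 1) facing N
t=2 straight(1) ⇒ (1, 2) facing N
all 16 alternatives checked — unique.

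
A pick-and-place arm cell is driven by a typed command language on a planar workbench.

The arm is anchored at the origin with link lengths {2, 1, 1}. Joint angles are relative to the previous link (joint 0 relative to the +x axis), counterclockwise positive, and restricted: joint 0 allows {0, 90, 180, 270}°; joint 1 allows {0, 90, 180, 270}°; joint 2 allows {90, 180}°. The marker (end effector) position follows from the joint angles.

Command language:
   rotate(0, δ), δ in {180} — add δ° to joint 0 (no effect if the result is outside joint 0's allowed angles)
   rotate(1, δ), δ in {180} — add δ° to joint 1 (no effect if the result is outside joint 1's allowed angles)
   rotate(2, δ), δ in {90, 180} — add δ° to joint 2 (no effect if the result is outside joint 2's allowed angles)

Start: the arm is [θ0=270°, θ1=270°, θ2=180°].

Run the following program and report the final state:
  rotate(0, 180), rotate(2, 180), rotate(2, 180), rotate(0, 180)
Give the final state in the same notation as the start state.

[θ0=270°, θ1=270°, θ2=180°]

initial: [θ0=270°, θ1=270°, θ2=180°]
t=1 rotate(0, 180) ⇒ [θ0=90°, θ1=270°, θ2=180°]
t=2 rotate(2, 180) ⇒ [θ0=90°, θ1=270°, θ2=180°]
t=3 rotate(2, 180) ⇒ [θ0=90°, θ1=270°, θ2=180°]
t=4 rotate(0, 180) ⇒ [θ0=270°, θ1=270°, θ2=180°]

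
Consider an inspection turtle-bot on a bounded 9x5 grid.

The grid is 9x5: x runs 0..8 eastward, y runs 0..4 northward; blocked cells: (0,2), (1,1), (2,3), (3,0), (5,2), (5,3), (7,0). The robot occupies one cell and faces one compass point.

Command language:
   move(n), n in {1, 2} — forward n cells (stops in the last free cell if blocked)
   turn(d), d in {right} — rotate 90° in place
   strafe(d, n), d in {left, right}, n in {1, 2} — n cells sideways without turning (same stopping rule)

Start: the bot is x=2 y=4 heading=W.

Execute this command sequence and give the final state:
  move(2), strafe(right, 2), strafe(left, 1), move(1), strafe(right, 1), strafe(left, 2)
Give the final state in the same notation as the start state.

x=0 y=3 heading=W

t0: x=2 y=4 heading=W
step 1 (move(2)): x=0 y=4 heading=W
step 2 (strafe(right, 2)): x=0 y=4 heading=W
step 3 (strafe(left, 1)): x=0 y=3 heading=W
step 4 (move(1)): x=0 y=3 heading=W
step 5 (strafe(right, 1)): x=0 y=4 heading=W
step 6 (strafe(left, 2)): x=0 y=3 heading=W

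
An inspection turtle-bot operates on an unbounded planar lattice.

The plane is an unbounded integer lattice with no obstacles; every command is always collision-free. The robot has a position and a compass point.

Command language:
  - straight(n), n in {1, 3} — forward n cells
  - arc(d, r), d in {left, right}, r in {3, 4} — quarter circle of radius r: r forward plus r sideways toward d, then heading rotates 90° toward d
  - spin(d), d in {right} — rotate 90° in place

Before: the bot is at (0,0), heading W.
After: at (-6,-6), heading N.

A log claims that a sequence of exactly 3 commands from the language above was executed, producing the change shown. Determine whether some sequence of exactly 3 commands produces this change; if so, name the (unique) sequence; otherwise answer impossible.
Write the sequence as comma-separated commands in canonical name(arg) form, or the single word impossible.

arc(left, 3), arc(right, 3), spin(right)

key: position moved to (-6,-6) AND the heading swung to N — translation plus rotation needed
from: at (0,0), heading W
t=1 arc(left, 3) ⇒ at (-3,-3), heading S
t=2 arc(right, 3) ⇒ at (-6,-6), heading W
t=3 spin(right) ⇒ at (-6,-6), heading N
no other 3-command option fits: unique.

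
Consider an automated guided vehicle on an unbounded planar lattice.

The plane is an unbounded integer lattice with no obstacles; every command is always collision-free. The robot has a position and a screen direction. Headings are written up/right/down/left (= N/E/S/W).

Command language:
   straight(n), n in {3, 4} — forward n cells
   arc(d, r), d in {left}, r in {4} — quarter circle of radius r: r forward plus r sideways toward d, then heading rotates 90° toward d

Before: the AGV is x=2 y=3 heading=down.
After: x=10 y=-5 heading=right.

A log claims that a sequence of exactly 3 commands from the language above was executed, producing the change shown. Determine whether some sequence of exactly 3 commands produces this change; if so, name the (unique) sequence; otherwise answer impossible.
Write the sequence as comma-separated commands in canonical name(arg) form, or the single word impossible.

key: position moved to (10,-5) AND the heading swung to E — translation plus rotation needed
begin: x=2 y=3 heading=down
1. straight(4) → x=2 y=-1 heading=down
2. arc(left, 4) → x=6 y=-5 heading=right
3. straight(4) → x=10 y=-5 heading=right
uniquely the one of 27 3-step routes that fits.

straight(4), arc(left, 4), straight(4)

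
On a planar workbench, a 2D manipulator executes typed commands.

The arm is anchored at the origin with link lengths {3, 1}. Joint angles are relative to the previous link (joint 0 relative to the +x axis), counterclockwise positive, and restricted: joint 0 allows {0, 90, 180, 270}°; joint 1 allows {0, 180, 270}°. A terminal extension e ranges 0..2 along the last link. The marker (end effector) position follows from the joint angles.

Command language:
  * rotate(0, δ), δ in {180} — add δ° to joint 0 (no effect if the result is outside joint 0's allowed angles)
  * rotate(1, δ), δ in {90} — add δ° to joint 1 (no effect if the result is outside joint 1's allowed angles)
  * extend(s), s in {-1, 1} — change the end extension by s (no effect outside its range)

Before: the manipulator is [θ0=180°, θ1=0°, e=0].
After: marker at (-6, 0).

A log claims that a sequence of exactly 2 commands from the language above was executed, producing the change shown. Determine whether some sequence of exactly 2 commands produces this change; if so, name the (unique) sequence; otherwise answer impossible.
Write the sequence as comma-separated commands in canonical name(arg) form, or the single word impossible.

from: [θ0=180°, θ1=0°, e=0]
step 1 (extend(1)): [θ0=180°, θ1=0°, e=1]
step 2 (extend(1)): [θ0=180°, θ1=0°, e=2]
uniquely the one of 16 2-step routes that fits.

extend(1), extend(1)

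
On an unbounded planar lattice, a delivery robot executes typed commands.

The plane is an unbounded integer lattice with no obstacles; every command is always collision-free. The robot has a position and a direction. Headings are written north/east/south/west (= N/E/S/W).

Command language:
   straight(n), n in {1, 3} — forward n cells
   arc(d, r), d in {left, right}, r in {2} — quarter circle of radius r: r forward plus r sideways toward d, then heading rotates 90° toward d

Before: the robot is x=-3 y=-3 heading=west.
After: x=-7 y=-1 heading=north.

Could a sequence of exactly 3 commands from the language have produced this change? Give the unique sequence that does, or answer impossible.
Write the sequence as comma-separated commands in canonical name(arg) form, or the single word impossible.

key: running arc(right, 2) before straight(1) would end elsewhere — order is forced
initial: x=-3 y=-3 heading=west
1. straight(1) → x=-4 y=-3 heading=west
2. straight(1) → x=-5 y=-3 heading=west
3. arc(right, 2) → x=-7 y=-1 heading=north
uniquely the one of 64 3-step routes that fits.

straight(1), straight(1), arc(right, 2)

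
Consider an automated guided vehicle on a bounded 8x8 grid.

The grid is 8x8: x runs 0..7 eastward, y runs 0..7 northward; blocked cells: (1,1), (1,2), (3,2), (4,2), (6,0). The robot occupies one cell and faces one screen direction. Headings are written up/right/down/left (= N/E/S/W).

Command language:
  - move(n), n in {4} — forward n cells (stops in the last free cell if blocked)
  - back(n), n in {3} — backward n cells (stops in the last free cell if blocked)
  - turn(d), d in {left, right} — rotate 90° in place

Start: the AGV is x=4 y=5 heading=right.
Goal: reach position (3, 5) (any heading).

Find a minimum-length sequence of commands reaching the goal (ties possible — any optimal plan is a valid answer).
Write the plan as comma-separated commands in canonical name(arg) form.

from: x=4 y=5 heading=right
1. move(4) → x=7 y=5 heading=right
2. turn(left) → x=7 y=5 heading=up
3. turn(left) → x=7 y=5 heading=left
4. move(4) → x=3 y=5 heading=left
minimal: 4 command(s), checked below 4.

move(4), turn(left), turn(left), move(4)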